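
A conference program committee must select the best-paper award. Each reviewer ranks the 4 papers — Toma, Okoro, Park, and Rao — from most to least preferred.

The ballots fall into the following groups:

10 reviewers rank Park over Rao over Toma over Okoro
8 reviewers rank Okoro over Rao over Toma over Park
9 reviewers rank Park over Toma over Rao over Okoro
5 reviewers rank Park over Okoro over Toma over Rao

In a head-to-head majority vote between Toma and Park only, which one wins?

Ballots ranking Toma above Park: 8.
Ballots ranking Park above Toma: 10+9+5 = 24.
Park wins the head-to-head, 24–8.

Park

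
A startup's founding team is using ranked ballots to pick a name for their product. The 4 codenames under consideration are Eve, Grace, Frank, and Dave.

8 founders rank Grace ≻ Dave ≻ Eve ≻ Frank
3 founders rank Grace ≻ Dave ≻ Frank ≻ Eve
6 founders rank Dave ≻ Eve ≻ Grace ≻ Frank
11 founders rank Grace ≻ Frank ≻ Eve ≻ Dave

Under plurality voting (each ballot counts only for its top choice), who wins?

First-place vote totals:
  Eve: 0
  Grace: 22
  Frank: 0
  Dave: 6
Grace has the most first-place votes.

Grace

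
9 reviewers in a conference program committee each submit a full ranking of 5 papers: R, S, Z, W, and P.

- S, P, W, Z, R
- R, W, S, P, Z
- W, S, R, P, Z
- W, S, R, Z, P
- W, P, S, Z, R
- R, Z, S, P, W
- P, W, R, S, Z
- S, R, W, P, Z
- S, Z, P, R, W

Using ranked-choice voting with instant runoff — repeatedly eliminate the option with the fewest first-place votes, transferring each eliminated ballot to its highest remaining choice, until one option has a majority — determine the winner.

Round 1: S 3, W 3, R 2, P 1, Z 0. Z has the fewest and is eliminated.
Round 2: S 3, W 3, R 2, P 1. P has the fewest and is eliminated.
Round 3: W 4, S 3, R 2. R has the fewest and is eliminated.
Round 4: W 5, S 4. W has a majority.

W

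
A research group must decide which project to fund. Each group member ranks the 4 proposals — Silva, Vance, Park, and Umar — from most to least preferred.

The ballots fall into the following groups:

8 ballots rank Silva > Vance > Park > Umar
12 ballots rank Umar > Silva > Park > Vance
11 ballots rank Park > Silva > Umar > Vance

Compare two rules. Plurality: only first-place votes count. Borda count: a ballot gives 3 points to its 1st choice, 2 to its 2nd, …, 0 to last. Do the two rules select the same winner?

No

Plurality first-place counts: Silva 8, Vance 0, Park 11, Umar 12 → Umar.
Borda totals: Silva 70, Vance 16, Park 53, Umar 47 → Silva.
The two rules disagree: plurality picks Umar, Borda picks Silva.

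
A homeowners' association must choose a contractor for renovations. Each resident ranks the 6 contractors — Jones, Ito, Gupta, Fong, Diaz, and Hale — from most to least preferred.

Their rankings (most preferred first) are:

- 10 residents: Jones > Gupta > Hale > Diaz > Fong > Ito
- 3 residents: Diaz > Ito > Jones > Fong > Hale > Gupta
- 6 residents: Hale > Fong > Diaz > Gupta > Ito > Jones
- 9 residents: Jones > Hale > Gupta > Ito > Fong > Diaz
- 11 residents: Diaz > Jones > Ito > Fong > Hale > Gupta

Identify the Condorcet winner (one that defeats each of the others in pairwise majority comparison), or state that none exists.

Head-to-head results (39 voters total):
Jones vs Ito: Jones wins 30–9.
Jones vs Gupta: Jones wins 33–6.
Jones vs Fong: Jones wins 33–6.
Jones vs Diaz: Diaz wins 20–19.
Jones vs Hale: Jones wins 33–6.
Ito vs Gupta: Gupta wins 25–14.
Ito vs Fong: Ito wins 23–16.
Ito vs Diaz: Diaz wins 30–9.
Ito vs Hale: Hale wins 25–14.
Gupta vs Fong: Fong wins 20–19.
Gupta vs Diaz: Diaz wins 20–19.
Gupta vs Hale: Hale wins 29–10.
Fong vs Diaz: Diaz wins 24–15.
Fong vs Hale: Hale wins 25–14.
Diaz vs Hale: Hale wins 25–14.
No candidate beats all others: Jones beats Hale beats Diaz beats Jones, a majority cycle.

There is no Condorcet winner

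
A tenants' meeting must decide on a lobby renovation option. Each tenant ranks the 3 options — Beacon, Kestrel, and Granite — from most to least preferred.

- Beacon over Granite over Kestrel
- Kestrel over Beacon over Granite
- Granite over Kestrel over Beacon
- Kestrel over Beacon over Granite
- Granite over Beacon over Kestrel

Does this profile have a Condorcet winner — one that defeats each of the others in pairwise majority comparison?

No

Head-to-head results (5 voters total):
Beacon vs Kestrel: Kestrel wins 3–2.
Beacon vs Granite: Beacon wins 3–2.
Kestrel vs Granite: Granite wins 3–2.
No candidate beats all others: Beacon beats Granite beats Kestrel beats Beacon, a majority cycle.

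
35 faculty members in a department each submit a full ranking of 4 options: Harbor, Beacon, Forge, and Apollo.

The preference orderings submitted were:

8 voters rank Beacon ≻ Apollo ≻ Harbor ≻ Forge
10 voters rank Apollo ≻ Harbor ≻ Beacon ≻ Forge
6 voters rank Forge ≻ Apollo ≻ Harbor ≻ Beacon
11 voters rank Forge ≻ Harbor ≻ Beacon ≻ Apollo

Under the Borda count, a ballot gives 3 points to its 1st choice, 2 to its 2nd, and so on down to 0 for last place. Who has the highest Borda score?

Borda scores:
  Harbor: 8·1 + 10·2 + 6·1 + 11·2 = 56
  Beacon: 8·3 + 10·1 + 6·0 + 11·1 = 45
  Forge: 8·0 + 10·0 + 6·3 + 11·3 = 51
  Apollo: 8·2 + 10·3 + 6·2 + 11·0 = 58
Apollo has the highest total.

Apollo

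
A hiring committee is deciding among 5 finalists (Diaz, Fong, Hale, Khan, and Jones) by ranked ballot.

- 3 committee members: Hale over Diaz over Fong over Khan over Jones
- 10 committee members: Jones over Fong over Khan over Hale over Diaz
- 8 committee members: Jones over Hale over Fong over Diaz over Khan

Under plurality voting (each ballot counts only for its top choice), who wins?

First-place vote totals:
  Diaz: 0
  Fong: 0
  Hale: 3
  Khan: 0
  Jones: 18
Jones has the most first-place votes.

Jones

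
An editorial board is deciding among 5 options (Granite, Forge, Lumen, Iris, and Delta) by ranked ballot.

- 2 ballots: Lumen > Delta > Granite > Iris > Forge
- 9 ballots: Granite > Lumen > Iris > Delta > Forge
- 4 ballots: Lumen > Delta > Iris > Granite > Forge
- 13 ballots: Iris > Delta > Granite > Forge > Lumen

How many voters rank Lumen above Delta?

Ballots ranking Lumen above Delta: 2+9+4 = 15.
Ballots ranking Delta above Lumen: 13.
So 15 of 28 voters prefer Lumen to Delta.

15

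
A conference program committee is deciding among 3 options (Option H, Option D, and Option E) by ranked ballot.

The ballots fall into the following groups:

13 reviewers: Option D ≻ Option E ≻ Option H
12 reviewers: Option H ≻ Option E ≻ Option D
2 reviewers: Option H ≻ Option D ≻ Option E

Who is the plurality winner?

Option H

First-place vote totals:
  Option H: 14
  Option D: 13
  Option E: 0
Option H has the most first-place votes.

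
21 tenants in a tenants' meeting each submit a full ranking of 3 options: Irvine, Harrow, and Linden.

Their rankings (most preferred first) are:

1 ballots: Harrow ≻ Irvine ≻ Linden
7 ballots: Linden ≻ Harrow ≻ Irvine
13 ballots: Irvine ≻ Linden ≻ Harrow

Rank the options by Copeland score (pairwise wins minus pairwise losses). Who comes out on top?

Irvine

Pairwise results:
  Irvine vs Harrow: Irvine wins 13–8.
  Irvine vs Linden: Irvine wins 14–7.
  Harrow vs Linden: Linden wins 20–1.
Copeland scores (wins − losses):
  Irvine: 2 − 0 = 2
  Harrow: 0 − 2 = -2
  Linden: 1 − 1 = 0
Irvine has the best Copeland score.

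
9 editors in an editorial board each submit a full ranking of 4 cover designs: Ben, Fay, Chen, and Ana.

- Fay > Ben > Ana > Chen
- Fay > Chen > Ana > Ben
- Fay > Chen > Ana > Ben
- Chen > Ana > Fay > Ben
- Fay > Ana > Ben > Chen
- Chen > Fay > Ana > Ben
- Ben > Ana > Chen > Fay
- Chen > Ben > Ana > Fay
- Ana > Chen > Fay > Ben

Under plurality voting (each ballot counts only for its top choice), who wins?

Fay

First-place vote totals:
  Ben: 1
  Fay: 4
  Chen: 3
  Ana: 1
Fay has the most first-place votes.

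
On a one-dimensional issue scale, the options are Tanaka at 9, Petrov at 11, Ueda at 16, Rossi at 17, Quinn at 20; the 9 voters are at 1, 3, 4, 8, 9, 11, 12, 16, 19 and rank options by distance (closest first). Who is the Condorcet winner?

Tanaka

With single-peaked preferences on a line, the Condorcet winner is the candidate closest to the median voter.
The median voter (position 9) is closest to Tanaka at 9.
Check: Tanaka vs Quinn — voters closer to Tanaka: 7 of 9.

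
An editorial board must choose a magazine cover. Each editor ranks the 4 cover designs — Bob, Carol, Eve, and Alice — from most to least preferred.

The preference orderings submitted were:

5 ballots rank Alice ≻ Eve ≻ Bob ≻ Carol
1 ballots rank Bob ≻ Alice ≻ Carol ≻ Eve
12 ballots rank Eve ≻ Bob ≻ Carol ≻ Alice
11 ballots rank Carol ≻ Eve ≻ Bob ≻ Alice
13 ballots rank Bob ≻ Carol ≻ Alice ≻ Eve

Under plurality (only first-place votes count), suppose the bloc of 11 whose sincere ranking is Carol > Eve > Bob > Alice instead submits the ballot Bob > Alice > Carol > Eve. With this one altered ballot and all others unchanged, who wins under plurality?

Bob

First-place totals with the altered ballot: Bob 25, Carol 0, Eve 12, Alice 5.
The winner is unchanged: still Bob.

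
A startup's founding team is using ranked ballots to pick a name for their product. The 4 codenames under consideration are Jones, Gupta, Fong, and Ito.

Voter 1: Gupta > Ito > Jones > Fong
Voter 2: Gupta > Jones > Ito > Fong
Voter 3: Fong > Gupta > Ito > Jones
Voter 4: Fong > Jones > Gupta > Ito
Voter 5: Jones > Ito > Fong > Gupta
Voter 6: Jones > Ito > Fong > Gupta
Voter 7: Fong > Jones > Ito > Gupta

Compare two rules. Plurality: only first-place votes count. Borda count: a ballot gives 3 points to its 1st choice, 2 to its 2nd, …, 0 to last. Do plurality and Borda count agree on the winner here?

No

Plurality first-place counts: Jones 2, Gupta 2, Fong 3, Ito 0 → Fong.
Borda totals: Jones 13, Gupta 9, Fong 11, Ito 9 → Jones.
The two rules disagree: plurality picks Fong, Borda picks Jones.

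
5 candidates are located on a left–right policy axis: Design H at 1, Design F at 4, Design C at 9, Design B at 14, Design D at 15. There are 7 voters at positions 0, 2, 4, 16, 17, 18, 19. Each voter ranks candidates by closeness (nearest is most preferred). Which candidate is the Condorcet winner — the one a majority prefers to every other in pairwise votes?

Design D

With single-peaked preferences on a line, the Condorcet winner is the candidate closest to the median voter.
The median voter (position 16) is closest to Design D at 15.
Check: Design D vs Design C — voters closer to Design D: 4 of 7.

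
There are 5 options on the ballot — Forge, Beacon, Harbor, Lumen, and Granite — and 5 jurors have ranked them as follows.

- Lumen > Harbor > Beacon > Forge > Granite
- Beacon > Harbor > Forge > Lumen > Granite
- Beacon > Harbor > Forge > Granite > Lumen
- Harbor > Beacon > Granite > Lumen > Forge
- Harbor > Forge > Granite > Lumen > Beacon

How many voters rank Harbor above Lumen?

4

Ballots ranking Harbor above Lumen: 4.
Ballots ranking Lumen above Harbor: 1.
So 4 of 5 voters prefer Harbor to Lumen.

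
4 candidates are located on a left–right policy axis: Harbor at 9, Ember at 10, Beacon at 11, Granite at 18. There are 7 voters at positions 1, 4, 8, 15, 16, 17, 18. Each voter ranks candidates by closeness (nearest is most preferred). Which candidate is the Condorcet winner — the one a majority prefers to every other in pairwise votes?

Granite

With single-peaked preferences on a line, the Condorcet winner is the candidate closest to the median voter.
The median voter (position 15) is closest to Granite at 18.
Check: Granite vs Beacon — voters closer to Granite: 4 of 7.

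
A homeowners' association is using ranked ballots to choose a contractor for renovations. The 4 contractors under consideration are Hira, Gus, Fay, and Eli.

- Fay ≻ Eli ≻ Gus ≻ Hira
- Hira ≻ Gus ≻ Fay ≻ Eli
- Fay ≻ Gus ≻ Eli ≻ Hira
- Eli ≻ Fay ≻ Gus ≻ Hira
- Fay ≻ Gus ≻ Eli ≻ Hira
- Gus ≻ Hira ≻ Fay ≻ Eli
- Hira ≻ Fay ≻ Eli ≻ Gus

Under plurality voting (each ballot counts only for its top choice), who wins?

Fay

First-place vote totals:
  Hira: 2
  Gus: 1
  Fay: 3
  Eli: 1
Fay has the most first-place votes.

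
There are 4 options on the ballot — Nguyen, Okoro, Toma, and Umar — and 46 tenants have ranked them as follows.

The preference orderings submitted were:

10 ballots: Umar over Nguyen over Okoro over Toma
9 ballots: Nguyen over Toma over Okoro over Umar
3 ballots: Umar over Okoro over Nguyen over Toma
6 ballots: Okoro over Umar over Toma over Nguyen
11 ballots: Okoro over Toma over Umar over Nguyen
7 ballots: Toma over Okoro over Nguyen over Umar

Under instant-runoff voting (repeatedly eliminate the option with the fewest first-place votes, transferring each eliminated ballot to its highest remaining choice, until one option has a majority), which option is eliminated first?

Toma

Round 1: Okoro 17, Umar 13, Nguyen 9, Toma 7. Toma has the fewest and is eliminated.
Round 2: Okoro 24, Umar 13, Nguyen 9. Okoro has a majority.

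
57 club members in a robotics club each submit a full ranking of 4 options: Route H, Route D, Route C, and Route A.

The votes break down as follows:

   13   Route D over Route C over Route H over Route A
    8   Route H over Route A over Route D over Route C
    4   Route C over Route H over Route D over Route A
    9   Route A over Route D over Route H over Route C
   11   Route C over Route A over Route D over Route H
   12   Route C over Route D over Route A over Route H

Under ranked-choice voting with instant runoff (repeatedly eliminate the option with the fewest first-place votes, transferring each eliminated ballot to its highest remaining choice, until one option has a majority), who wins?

Round 1: Route C 27, Route D 13, Route A 9, Route H 8. Route H has the fewest and is eliminated.
Round 2: Route C 27, Route A 17, Route D 13. Route D has the fewest and is eliminated.
Round 3: Route C 40, Route A 17. Route C has a majority.

Route C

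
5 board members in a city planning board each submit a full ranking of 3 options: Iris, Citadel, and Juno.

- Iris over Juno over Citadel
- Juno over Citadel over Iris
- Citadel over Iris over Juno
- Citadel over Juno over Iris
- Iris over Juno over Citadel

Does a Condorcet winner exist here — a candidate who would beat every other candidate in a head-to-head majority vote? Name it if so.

None — there is no Condorcet winner

Head-to-head results (5 voters total):
Iris vs Citadel: Citadel wins 3–2.
Iris vs Juno: Iris wins 3–2.
Citadel vs Juno: Juno wins 3–2.
No candidate beats all others: Iris beats Juno beats Citadel beats Iris, a majority cycle.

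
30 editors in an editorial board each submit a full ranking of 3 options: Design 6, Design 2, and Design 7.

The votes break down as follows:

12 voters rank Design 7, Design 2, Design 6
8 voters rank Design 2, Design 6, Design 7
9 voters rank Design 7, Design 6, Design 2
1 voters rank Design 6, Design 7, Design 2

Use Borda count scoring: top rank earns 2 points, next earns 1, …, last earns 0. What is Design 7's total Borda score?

Borda scores:
  Design 6: 12·0 + 8·1 + 9·1 + 2 = 19
  Design 2: 12·1 + 8·2 + 9·0 + 0 = 28
  Design 7: 12·2 + 8·0 + 9·2 + 1 = 43

43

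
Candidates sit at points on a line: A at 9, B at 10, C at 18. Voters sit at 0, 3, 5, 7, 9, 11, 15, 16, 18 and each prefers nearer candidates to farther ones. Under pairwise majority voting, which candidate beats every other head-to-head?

A

With single-peaked preferences on a line, the Condorcet winner is the candidate closest to the median voter.
The median voter (position 9) is closest to A at 9.
Check: A vs C — voters closer to A: 6 of 9.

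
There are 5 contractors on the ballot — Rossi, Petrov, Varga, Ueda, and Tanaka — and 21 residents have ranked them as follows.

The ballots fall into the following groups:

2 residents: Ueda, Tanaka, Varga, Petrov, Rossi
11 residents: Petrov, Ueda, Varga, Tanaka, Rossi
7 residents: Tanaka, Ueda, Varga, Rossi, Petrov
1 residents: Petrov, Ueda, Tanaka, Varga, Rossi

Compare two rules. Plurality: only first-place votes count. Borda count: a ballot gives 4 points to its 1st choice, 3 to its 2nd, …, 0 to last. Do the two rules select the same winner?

Plurality first-place counts: Rossi 0, Petrov 12, Varga 0, Ueda 2, Tanaka 7 → Petrov.
Borda totals: Rossi 7, Petrov 50, Varga 41, Ueda 65, Tanaka 47 → Ueda.
The two rules disagree: plurality picks Petrov, Borda picks Ueda.

No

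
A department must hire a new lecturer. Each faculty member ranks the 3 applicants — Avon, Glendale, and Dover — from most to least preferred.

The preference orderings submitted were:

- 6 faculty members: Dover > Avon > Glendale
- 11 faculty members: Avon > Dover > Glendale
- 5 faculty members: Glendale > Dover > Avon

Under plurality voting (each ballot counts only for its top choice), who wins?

First-place vote totals:
  Avon: 11
  Glendale: 5
  Dover: 6
Avon has the most first-place votes.

Avon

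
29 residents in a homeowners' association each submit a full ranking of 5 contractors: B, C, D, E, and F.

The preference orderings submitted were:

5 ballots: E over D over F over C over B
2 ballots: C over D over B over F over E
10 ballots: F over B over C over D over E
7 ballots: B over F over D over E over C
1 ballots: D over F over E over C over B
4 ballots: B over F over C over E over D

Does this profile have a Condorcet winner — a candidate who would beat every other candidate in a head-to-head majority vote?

Yes

Head-to-head results (29 voters total):
B vs C: B wins 21–8.
B vs D: B wins 21–8.
B vs E: B wins 23–6.
B vs F: F wins 16–13.
C vs D: C wins 16–13.
C vs E: C wins 16–13.
C vs F: F wins 27–2.
D vs E: D wins 20–9.
D vs F: F wins 21–8.
E vs F: F wins 24–5.
F beats each rival — B (16–13), C (27–2), D (21–8), E (24–5) — so F is the Condorcet winner.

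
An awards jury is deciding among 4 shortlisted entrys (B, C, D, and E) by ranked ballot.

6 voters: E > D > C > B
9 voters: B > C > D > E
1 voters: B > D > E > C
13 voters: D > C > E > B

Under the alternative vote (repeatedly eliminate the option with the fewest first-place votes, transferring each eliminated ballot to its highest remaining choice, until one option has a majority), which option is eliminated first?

Round 1: D 13, B 10, E 6, C 0. C has the fewest and is eliminated.
Round 2: D 13, B 10, E 6. E has the fewest and is eliminated.
Round 3: D 19, B 10. D has a majority.

C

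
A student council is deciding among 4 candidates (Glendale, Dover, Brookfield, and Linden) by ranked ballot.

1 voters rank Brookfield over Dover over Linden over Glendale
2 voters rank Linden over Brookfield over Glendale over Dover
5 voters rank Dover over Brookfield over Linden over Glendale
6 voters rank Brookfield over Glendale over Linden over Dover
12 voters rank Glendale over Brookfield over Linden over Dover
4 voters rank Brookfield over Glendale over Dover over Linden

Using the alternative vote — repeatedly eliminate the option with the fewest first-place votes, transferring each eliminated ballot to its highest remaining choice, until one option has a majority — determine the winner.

Round 1: Glendale 12, Brookfield 11, Dover 5, Linden 2. Linden has the fewest and is eliminated.
Round 2: Brookfield 13, Glendale 12, Dover 5. Dover has the fewest and is eliminated.
Round 3: Brookfield 18, Glendale 12. Brookfield has a majority.

Brookfield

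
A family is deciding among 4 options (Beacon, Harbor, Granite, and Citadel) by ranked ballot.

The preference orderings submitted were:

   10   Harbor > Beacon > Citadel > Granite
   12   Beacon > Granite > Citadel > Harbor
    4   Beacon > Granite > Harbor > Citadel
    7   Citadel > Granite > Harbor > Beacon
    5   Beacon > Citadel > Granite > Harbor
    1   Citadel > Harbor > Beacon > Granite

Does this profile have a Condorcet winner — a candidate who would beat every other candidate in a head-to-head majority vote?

Head-to-head results (39 voters total):
Beacon vs Harbor: Beacon wins 21–18.
Beacon vs Granite: Beacon wins 32–7.
Beacon vs Citadel: Beacon wins 31–8.
Harbor vs Granite: Granite wins 28–11.
Harbor vs Citadel: Citadel wins 25–14.
Granite vs Citadel: Citadel wins 23–16.
Beacon beats each rival — Harbor (21–18), Granite (32–7), Citadel (31–8) — so Beacon is the Condorcet winner.

Yes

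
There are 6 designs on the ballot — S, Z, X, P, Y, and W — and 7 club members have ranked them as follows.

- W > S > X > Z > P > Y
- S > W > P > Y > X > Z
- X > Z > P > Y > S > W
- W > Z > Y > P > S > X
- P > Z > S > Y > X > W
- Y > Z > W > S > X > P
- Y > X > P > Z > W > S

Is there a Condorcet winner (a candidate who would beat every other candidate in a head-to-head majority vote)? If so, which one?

There is no Condorcet winner

Head-to-head results (7 voters total):
S vs Z: Z wins 5–2.
S vs X: S wins 5–2.
S vs P: P wins 4–3.
S vs Y: Y wins 4–3.
S vs W: W wins 4–3.
Z vs X: X wins 4–3.
Z vs P: Z wins 4–3.
Z vs Y: Z wins 4–3.
Z vs W: Z wins 4–3.
X vs P: X wins 4–3.
X vs Y: Y wins 5–2.
X vs W: W wins 4–3.
P vs Y: P wins 4–3.
P vs W: W wins 4–3.
Y vs W: Y wins 4–3.
No candidate beats all others: S beats X beats Z beats S, a majority cycle.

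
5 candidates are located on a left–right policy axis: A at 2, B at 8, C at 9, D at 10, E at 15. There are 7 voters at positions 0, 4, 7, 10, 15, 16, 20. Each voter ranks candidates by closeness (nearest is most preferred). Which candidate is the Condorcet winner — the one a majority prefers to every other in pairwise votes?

D

With single-peaked preferences on a line, the Condorcet winner is the candidate closest to the median voter.
The median voter (position 10) is closest to D at 10.
Check: D vs B — voters closer to D: 4 of 7.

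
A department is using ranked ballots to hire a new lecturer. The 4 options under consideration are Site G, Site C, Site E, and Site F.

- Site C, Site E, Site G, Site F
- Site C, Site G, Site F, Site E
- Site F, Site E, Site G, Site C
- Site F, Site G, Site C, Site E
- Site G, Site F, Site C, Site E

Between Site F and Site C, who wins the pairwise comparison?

Ballots ranking Site F above Site C: 3.
Ballots ranking Site C above Site F: 2.
Site F wins the head-to-head, 3–2.

Site F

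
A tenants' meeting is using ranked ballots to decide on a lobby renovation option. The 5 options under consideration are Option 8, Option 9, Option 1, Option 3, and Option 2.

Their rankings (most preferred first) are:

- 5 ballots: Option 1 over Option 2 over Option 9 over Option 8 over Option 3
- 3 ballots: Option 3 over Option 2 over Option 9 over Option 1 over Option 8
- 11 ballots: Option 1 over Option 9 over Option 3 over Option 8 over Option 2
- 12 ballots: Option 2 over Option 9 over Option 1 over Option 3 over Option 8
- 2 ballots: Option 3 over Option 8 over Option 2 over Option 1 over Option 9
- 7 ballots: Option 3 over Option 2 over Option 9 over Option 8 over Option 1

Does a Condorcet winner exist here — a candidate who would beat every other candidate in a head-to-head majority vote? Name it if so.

No Condorcet winner

Head-to-head results (40 voters total):
Option 8 vs Option 9: Option 9 wins 38–2.
Option 8 vs Option 1: Option 1 wins 31–9.
Option 8 vs Option 3: Option 3 wins 35–5.
Option 8 vs Option 2: Option 2 wins 27–13.
Option 9 vs Option 1: Option 9 wins 22–18.
Option 9 vs Option 3: Option 9 wins 28–12.
Option 9 vs Option 2: Option 2 wins 29–11.
Option 1 vs Option 3: Option 1 wins 28–12.
Option 1 vs Option 2: Option 2 wins 24–16.
Option 3 vs Option 2: Option 3 wins 23–17.
No candidate beats all others: Option 9 beats Option 3 beats Option 2 beats Option 9, a majority cycle.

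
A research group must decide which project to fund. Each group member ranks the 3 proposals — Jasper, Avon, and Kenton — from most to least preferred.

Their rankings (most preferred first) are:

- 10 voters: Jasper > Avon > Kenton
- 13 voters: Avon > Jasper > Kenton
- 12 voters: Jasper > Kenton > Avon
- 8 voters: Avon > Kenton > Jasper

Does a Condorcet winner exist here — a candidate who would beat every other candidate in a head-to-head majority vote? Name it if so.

Head-to-head results (43 voters total):
Jasper vs Avon: Jasper wins 22–21.
Jasper vs Kenton: Jasper wins 35–8.
Avon vs Kenton: Avon wins 31–12.
Jasper beats each rival — Avon (22–21), Kenton (35–8) — so Jasper is the Condorcet winner.

Jasper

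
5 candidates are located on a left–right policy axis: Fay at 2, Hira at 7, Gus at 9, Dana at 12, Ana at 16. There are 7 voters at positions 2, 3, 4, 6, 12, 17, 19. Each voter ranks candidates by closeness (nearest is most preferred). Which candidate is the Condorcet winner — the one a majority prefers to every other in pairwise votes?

Hira

With single-peaked preferences on a line, the Condorcet winner is the candidate closest to the median voter.
The median voter (position 6) is closest to Hira at 7.
Check: Hira vs Fay — voters closer to Hira: 4 of 7.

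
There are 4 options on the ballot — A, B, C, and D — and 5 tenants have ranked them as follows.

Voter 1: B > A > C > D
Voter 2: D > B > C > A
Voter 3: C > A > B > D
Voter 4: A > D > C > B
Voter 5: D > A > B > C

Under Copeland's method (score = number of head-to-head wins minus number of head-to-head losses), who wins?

A

Pairwise results:
  A vs B: A wins 3–2.
  A vs C: A wins 3–2.
  A vs D: A wins 3–2.
  B vs C: B wins 3–2.
  B vs D: D wins 3–2.
  C vs D: D wins 3–2.
Copeland scores (wins − losses):
  A: 3 − 0 = 3
  B: 1 − 2 = -1
  C: 0 − 3 = -3
  D: 2 − 1 = 1
A has the best Copeland score.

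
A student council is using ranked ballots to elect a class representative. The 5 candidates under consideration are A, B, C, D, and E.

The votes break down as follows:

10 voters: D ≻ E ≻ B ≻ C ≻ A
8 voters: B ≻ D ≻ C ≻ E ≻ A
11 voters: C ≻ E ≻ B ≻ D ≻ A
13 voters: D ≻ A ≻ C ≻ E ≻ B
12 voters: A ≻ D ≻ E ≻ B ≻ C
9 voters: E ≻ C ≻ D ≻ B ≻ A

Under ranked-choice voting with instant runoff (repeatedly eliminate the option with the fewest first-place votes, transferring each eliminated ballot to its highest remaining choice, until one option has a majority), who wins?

D

Round 1: D 23, A 12, C 11, E 9, B 8. B has the fewest and is eliminated.
Round 2: D 31, A 12, C 11, E 9. E has the fewest and is eliminated.
Round 3: D 31, C 20, A 12. A has the fewest and is eliminated.
Round 4: D 43, C 20. D has a majority.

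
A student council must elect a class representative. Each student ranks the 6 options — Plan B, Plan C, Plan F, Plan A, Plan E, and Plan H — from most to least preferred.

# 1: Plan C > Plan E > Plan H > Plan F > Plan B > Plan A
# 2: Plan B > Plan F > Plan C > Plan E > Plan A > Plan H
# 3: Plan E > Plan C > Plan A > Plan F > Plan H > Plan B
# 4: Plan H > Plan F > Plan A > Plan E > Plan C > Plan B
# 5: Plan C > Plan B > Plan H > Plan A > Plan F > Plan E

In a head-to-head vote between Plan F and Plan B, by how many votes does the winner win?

1

Ballots ranking Plan F above Plan B: 3.
Ballots ranking Plan B above Plan F: 2.
Plan F wins 3–2, a margin of 1.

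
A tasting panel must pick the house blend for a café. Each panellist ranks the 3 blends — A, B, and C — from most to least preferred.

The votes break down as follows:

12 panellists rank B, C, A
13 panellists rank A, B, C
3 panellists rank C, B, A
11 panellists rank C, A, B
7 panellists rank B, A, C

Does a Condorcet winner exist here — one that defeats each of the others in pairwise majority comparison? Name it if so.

Head-to-head results (46 voters total):
A vs B: A wins 24–22.
A vs C: C wins 26–20.
B vs C: B wins 32–14.
No candidate beats all others: A beats B beats C beats A, a majority cycle.

No Condorcet winner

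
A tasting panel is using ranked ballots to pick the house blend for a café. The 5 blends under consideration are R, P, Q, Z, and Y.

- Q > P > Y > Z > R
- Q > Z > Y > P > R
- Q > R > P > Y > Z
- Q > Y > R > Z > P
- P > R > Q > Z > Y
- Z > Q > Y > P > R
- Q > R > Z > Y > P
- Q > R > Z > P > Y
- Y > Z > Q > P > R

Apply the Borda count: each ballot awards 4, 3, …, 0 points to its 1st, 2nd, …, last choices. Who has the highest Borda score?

Q

Borda scores:
  R: 0 + 0 + 3 + 2 + 3 + 0 + 3 + 3 + 0 = 14
  P: 3 + 1 + 2 + 0 + 4 + 1 + 0 + 1 + 1 = 13
  Q: 4 + 4 + 4 + 4 + 2 + 3 + 4 + 4 + 2 = 31
  Z: 1 + 3 + 0 + 1 + 1 + 4 + 2 + 2 + 3 = 17
  Y: 2 + 2 + 1 + 3 + 0 + 2 + 1 + 0 + 4 = 15
Q has the highest total.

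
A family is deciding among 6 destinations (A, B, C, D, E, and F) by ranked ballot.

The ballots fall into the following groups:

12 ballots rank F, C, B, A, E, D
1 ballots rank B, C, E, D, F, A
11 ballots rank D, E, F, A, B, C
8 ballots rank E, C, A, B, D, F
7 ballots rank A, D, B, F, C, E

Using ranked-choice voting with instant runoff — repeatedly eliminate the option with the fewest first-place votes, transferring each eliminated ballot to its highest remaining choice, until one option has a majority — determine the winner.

D

Round 1: F 12, D 11, E 8, A 7, B 1, C 0. C has the fewest and is eliminated.
Round 2: F 12, D 11, E 8, A 7, B 1. B has the fewest and is eliminated.
Round 3: F 12, D 11, E 9, A 7. A has the fewest and is eliminated.
Round 4: D 18, F 12, E 9. E has the fewest and is eliminated.
Round 5: D 27, F 12. D has a majority.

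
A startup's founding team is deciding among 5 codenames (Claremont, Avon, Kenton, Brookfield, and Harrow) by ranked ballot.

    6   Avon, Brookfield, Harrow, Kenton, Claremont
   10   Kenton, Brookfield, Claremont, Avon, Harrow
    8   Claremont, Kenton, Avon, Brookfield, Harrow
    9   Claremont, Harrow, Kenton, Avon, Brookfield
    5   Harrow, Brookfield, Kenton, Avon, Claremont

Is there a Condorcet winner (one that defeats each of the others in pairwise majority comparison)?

Head-to-head results (38 voters total):
Claremont vs Avon: Claremont wins 27–11.
Claremont vs Kenton: Kenton wins 21–17.
Claremont vs Brookfield: Brookfield wins 21–17.
Claremont vs Harrow: Claremont wins 27–11.
Avon vs Kenton: Kenton wins 32–6.
Avon vs Brookfield: Avon wins 23–15.
Avon vs Harrow: Avon wins 24–14.
Kenton vs Brookfield: Kenton wins 27–11.
Kenton vs Harrow: Harrow wins 20–18.
Brookfield vs Harrow: Brookfield wins 24–14.
No candidate beats all others: Claremont beats Avon beats Brookfield beats Claremont, a majority cycle.

No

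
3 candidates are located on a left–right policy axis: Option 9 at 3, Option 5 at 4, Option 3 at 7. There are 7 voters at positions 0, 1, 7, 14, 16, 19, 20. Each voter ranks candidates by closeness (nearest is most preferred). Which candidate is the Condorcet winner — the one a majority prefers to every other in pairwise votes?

With single-peaked preferences on a line, the Condorcet winner is the candidate closest to the median voter.
The median voter (position 14) is closest to Option 3 at 7.
Check: Option 3 vs Option 9 — voters closer to Option 3: 5 of 7.

Option 3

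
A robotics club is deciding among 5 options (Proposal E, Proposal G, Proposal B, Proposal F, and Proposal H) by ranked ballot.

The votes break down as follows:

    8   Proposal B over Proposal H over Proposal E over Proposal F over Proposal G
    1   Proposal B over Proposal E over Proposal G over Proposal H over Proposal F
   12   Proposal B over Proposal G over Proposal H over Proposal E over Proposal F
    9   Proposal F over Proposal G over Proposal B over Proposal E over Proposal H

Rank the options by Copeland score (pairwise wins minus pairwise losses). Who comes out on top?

Pairwise results:
  Proposal E vs Proposal G: Proposal G wins 21–9.
  Proposal E vs Proposal B: Proposal B wins 30–0.
  Proposal E vs Proposal F: Proposal E wins 21–9.
  Proposal E vs Proposal H: Proposal H wins 20–10.
  Proposal G vs Proposal B: Proposal B wins 21–9.
  Proposal G vs Proposal F: Proposal F wins 17–13.
  Proposal G vs Proposal H: Proposal G wins 22–8.
  Proposal B vs Proposal F: Proposal B wins 21–9.
  Proposal B vs Proposal H: Proposal B wins 30–0.
  Proposal F vs Proposal H: Proposal H wins 21–9.
Copeland scores (wins − losses):
  Proposal E: 1 − 3 = -2
  Proposal G: 2 − 2 = 0
  Proposal B: 4 − 0 = 4
  Proposal F: 1 − 3 = -2
  Proposal H: 2 − 2 = 0
Proposal B has the best Copeland score.

Proposal B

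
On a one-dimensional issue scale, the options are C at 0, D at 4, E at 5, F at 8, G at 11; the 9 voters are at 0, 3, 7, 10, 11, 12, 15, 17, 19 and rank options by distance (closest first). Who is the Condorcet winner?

G

With single-peaked preferences on a line, the Condorcet winner is the candidate closest to the median voter.
The median voter (position 11) is closest to G at 11.
Check: G vs F — voters closer to G: 6 of 9.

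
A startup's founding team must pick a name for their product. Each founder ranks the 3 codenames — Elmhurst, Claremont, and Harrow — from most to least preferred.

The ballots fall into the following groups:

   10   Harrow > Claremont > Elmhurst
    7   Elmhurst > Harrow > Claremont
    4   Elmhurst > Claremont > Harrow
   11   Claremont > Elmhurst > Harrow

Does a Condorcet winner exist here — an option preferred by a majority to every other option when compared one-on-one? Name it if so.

Head-to-head results (32 voters total):
Elmhurst vs Claremont: Claremont wins 21–11.
Elmhurst vs Harrow: Elmhurst wins 22–10.
Claremont vs Harrow: Harrow wins 17–15.
No candidate beats all others: Elmhurst beats Harrow beats Claremont beats Elmhurst, a majority cycle.

None — there is no Condorcet winner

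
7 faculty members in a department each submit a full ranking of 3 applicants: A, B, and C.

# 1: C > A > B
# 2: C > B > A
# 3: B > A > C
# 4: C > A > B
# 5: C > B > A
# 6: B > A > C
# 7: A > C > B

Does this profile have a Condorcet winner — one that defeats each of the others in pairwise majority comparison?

Head-to-head results (7 voters total):
A vs B: B wins 4–3.
A vs C: C wins 4–3.
B vs C: C wins 5–2.
C beats each rival — A (4–3), B (5–2) — so C is the Condorcet winner.

Yes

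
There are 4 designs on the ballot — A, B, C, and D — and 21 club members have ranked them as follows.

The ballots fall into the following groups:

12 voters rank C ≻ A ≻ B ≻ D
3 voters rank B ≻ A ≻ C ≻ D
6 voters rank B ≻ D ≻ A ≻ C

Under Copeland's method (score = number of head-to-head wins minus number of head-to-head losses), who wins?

C

Pairwise results:
  A vs B: A wins 12–9.
  A vs C: C wins 12–9.
  A vs D: A wins 15–6.
  B vs C: C wins 12–9.
  B vs D: B wins 21–0.
  C vs D: C wins 15–6.
Copeland scores (wins − losses):
  A: 2 − 1 = 1
  B: 1 − 2 = -1
  C: 3 − 0 = 3
  D: 0 − 3 = -3
C has the best Copeland score.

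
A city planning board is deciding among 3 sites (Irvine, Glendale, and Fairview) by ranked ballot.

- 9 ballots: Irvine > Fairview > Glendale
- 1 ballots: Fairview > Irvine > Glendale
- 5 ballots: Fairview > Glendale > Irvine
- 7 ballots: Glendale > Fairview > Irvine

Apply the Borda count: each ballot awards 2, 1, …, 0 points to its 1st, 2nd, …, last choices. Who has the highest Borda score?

Fairview

Borda scores:
  Irvine: 9·2 + 1 + 5·0 + 7·0 = 19
  Glendale: 9·0 + 0 + 5·1 + 7·2 = 19
  Fairview: 9·1 + 2 + 5·2 + 7·1 = 28
Fairview has the highest total.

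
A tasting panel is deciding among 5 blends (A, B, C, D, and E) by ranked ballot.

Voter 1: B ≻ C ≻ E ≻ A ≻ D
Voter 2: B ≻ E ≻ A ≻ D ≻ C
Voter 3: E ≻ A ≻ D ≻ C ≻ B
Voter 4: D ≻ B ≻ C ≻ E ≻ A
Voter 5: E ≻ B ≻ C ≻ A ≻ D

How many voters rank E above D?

4

Ballots ranking E above D: 4.
Ballots ranking D above E: 1.
So 4 of 5 voters prefer E to D.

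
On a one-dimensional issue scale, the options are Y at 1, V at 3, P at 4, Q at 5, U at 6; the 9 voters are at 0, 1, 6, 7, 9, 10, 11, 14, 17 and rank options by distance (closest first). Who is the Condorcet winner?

With single-peaked preferences on a line, the Condorcet winner is the candidate closest to the median voter.
The median voter (position 9) is closest to U at 6.
Check: U vs Q — voters closer to U: 7 of 9.

U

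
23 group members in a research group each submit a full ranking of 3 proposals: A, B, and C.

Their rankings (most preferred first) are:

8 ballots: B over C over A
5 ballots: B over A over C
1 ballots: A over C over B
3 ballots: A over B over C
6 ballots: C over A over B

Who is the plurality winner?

First-place vote totals:
  A: 4
  B: 13
  C: 6
B has the most first-place votes.

B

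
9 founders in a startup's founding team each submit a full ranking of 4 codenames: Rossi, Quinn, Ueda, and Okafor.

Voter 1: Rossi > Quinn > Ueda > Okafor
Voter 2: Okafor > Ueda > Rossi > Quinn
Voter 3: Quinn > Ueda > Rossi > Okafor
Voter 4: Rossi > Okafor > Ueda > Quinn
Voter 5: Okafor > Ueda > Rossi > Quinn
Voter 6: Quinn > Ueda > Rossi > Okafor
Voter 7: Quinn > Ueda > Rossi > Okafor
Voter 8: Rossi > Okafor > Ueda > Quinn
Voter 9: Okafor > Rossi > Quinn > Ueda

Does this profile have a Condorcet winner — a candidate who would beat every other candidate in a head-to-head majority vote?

Head-to-head results (9 voters total):
Rossi vs Quinn: Rossi wins 6–3.
Rossi vs Ueda: Ueda wins 5–4.
Rossi vs Okafor: Rossi wins 6–3.
Quinn vs Ueda: Quinn wins 5–4.
Quinn vs Okafor: Okafor wins 5–4.
Ueda vs Okafor: Okafor wins 5–4.
No candidate beats all others: Rossi beats Quinn beats Ueda beats Rossi, a majority cycle.

No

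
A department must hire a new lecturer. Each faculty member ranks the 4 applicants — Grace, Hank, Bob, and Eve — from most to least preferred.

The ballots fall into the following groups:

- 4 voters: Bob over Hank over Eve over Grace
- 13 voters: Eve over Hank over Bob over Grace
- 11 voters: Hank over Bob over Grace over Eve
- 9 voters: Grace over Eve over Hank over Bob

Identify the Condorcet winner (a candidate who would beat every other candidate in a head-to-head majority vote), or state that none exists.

Head-to-head results (37 voters total):
Grace vs Hank: Hank wins 28–9.
Grace vs Bob: Bob wins 28–9.
Grace vs Eve: Grace wins 20–17.
Hank vs Bob: Hank wins 33–4.
Hank vs Eve: Eve wins 22–15.
Bob vs Eve: Eve wins 22–15.
No candidate beats all others: Grace beats Eve beats Hank beats Grace, a majority cycle.

There is no Condorcet winner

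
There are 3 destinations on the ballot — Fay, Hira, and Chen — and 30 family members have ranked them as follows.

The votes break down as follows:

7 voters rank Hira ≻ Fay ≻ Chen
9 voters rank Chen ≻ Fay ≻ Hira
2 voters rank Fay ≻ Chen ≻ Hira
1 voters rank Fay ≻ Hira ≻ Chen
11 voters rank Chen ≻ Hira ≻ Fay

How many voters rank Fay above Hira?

12

Ballots ranking Fay above Hira: 9+2+1 = 12.
Ballots ranking Hira above Fay: 7+11 = 18.
So 12 of 30 voters prefer Fay to Hira.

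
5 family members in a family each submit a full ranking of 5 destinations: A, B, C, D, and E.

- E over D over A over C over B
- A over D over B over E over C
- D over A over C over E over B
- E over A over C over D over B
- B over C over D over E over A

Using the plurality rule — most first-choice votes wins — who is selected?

E

First-place vote totals:
  A: 1
  B: 1
  C: 0
  D: 1
  E: 2
E has the most first-place votes.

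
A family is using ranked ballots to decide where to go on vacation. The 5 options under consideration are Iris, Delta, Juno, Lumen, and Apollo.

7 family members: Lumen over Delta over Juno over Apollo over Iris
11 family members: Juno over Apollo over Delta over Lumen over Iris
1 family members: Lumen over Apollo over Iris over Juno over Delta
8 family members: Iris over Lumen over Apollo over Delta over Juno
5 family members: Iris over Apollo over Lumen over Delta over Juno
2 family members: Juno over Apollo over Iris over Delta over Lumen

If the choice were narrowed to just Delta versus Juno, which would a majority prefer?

Delta

Ballots ranking Delta above Juno: 7+8+5 = 20.
Ballots ranking Juno above Delta: 11+1+2 = 14.
Delta wins the head-to-head, 20–14.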